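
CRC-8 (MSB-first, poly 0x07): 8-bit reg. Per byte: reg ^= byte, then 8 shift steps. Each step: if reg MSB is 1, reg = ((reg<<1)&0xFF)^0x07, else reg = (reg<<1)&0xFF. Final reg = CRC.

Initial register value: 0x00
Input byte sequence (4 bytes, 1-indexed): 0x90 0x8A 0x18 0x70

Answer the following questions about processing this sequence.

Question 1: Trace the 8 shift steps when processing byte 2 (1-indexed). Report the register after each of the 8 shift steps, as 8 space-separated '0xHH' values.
After byte 1 (0x90): reg=0xF9
Register before byte 2: 0xF9
After XOR with byte 0x8A: 0x73

Answer: 0xE6 0xCB 0x91 0x25 0x4A 0x94 0x2F 0x5E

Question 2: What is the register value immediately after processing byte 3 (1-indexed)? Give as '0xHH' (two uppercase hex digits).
Answer: 0xD5

Derivation:
After byte 1 (0x90): reg=0xF9
After byte 2 (0x8A): reg=0x5E
After byte 3 (0x18): reg=0xD5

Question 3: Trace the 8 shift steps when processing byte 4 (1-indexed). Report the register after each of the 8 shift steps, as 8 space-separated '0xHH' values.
After byte 1 (0x90): reg=0xF9
After byte 2 (0x8A): reg=0x5E
After byte 3 (0x18): reg=0xD5
Register before byte 4: 0xD5
After XOR with byte 0x70: 0xA5

Answer: 0x4D 0x9A 0x33 0x66 0xCC 0x9F 0x39 0x72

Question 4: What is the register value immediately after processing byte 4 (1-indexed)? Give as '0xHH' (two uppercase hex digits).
After byte 1 (0x90): reg=0xF9
After byte 2 (0x8A): reg=0x5E
After byte 3 (0x18): reg=0xD5
After byte 4 (0x70): reg=0x72

Answer: 0x72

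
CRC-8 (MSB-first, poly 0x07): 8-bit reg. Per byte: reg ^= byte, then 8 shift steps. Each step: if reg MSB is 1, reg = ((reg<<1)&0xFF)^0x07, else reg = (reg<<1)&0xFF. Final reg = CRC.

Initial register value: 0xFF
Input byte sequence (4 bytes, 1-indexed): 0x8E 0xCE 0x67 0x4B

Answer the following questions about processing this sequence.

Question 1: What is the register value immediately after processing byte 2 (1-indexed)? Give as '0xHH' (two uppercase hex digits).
Answer: 0xD3

Derivation:
After byte 1 (0x8E): reg=0x50
After byte 2 (0xCE): reg=0xD3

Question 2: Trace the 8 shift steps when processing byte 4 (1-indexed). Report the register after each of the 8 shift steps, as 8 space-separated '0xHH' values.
Answer: 0x9C 0x3F 0x7E 0xFC 0xFF 0xF9 0xF5 0xED

Derivation:
After byte 1 (0x8E): reg=0x50
After byte 2 (0xCE): reg=0xD3
After byte 3 (0x67): reg=0x05
Register before byte 4: 0x05
After XOR with byte 0x4B: 0x4E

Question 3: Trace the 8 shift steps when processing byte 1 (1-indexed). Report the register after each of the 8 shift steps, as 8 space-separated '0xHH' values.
Answer: 0xE2 0xC3 0x81 0x05 0x0A 0x14 0x28 0x50

Derivation:
Register before byte 1: 0xFF
After XOR with byte 0x8E: 0x71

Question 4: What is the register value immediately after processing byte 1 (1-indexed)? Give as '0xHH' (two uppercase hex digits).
Answer: 0x50

Derivation:
After byte 1 (0x8E): reg=0x50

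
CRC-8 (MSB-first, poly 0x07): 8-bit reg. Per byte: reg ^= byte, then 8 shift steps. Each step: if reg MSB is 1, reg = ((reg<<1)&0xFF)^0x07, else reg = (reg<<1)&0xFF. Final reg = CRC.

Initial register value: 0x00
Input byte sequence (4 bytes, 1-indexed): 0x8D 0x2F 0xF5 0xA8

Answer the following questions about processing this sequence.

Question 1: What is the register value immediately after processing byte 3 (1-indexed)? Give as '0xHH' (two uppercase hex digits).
After byte 1 (0x8D): reg=0xAA
After byte 2 (0x2F): reg=0x92
After byte 3 (0xF5): reg=0x32

Answer: 0x32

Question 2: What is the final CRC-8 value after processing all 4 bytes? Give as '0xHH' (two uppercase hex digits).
Answer: 0xCF

Derivation:
After byte 1 (0x8D): reg=0xAA
After byte 2 (0x2F): reg=0x92
After byte 3 (0xF5): reg=0x32
After byte 4 (0xA8): reg=0xCF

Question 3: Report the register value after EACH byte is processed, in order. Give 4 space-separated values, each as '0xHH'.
0xAA 0x92 0x32 0xCF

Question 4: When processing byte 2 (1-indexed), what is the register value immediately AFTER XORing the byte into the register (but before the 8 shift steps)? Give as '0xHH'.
Answer: 0x85

Derivation:
Register before byte 2: 0xAA
Byte 2: 0x2F
0xAA XOR 0x2F = 0x85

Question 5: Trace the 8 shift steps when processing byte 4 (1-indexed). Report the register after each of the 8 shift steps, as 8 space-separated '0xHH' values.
Answer: 0x33 0x66 0xCC 0x9F 0x39 0x72 0xE4 0xCF

Derivation:
After byte 1 (0x8D): reg=0xAA
After byte 2 (0x2F): reg=0x92
After byte 3 (0xF5): reg=0x32
Register before byte 4: 0x32
After XOR with byte 0xA8: 0x9A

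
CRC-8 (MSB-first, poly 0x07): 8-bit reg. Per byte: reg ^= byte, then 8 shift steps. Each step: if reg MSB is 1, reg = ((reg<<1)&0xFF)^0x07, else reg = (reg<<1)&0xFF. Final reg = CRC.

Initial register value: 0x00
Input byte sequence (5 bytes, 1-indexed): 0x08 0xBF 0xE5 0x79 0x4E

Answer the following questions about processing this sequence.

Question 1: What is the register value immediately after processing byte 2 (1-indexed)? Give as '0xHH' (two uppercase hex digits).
Answer: 0x9C

Derivation:
After byte 1 (0x08): reg=0x38
After byte 2 (0xBF): reg=0x9C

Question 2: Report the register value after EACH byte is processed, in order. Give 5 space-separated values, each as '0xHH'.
0x38 0x9C 0x68 0x77 0xAF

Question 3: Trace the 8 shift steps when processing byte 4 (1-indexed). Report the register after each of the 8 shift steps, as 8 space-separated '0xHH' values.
Answer: 0x22 0x44 0x88 0x17 0x2E 0x5C 0xB8 0x77

Derivation:
After byte 1 (0x08): reg=0x38
After byte 2 (0xBF): reg=0x9C
After byte 3 (0xE5): reg=0x68
Register before byte 4: 0x68
After XOR with byte 0x79: 0x11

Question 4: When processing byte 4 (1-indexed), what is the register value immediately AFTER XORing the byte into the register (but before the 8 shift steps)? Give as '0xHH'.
Register before byte 4: 0x68
Byte 4: 0x79
0x68 XOR 0x79 = 0x11

Answer: 0x11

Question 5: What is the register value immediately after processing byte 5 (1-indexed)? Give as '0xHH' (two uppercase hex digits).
Answer: 0xAF

Derivation:
After byte 1 (0x08): reg=0x38
After byte 2 (0xBF): reg=0x9C
After byte 3 (0xE5): reg=0x68
After byte 4 (0x79): reg=0x77
After byte 5 (0x4E): reg=0xAF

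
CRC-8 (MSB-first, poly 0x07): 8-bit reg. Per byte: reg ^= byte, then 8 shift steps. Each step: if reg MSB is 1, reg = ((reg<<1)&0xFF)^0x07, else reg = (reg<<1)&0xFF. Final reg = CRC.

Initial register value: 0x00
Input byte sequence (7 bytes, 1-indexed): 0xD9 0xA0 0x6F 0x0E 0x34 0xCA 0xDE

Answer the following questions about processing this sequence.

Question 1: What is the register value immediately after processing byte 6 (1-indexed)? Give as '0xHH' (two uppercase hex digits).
Answer: 0xEF

Derivation:
After byte 1 (0xD9): reg=0x01
After byte 2 (0xA0): reg=0x6E
After byte 3 (0x6F): reg=0x07
After byte 4 (0x0E): reg=0x3F
After byte 5 (0x34): reg=0x31
After byte 6 (0xCA): reg=0xEF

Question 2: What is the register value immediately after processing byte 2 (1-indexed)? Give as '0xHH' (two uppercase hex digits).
Answer: 0x6E

Derivation:
After byte 1 (0xD9): reg=0x01
After byte 2 (0xA0): reg=0x6E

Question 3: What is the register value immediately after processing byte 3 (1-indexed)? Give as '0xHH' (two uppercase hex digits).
After byte 1 (0xD9): reg=0x01
After byte 2 (0xA0): reg=0x6E
After byte 3 (0x6F): reg=0x07

Answer: 0x07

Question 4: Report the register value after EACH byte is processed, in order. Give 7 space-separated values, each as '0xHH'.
0x01 0x6E 0x07 0x3F 0x31 0xEF 0x97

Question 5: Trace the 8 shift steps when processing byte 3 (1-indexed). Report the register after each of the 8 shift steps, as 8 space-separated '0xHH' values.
Answer: 0x02 0x04 0x08 0x10 0x20 0x40 0x80 0x07

Derivation:
After byte 1 (0xD9): reg=0x01
After byte 2 (0xA0): reg=0x6E
Register before byte 3: 0x6E
After XOR with byte 0x6F: 0x01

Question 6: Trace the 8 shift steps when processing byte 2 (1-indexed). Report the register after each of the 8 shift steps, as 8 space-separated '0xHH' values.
Answer: 0x45 0x8A 0x13 0x26 0x4C 0x98 0x37 0x6E

Derivation:
After byte 1 (0xD9): reg=0x01
Register before byte 2: 0x01
After XOR with byte 0xA0: 0xA1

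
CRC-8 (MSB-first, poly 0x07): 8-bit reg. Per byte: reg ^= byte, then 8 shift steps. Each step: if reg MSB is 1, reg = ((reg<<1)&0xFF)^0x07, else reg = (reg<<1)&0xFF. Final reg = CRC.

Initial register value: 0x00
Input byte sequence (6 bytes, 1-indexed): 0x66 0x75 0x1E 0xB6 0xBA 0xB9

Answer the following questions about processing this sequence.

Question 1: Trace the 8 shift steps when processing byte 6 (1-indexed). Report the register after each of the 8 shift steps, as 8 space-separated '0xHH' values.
After byte 1 (0x66): reg=0x35
After byte 2 (0x75): reg=0xC7
After byte 3 (0x1E): reg=0x01
After byte 4 (0xB6): reg=0x0C
After byte 5 (0xBA): reg=0x0B
Register before byte 6: 0x0B
After XOR with byte 0xB9: 0xB2

Answer: 0x63 0xC6 0x8B 0x11 0x22 0x44 0x88 0x17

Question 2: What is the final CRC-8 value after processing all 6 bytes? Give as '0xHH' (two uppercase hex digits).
Answer: 0x17

Derivation:
After byte 1 (0x66): reg=0x35
After byte 2 (0x75): reg=0xC7
After byte 3 (0x1E): reg=0x01
After byte 4 (0xB6): reg=0x0C
After byte 5 (0xBA): reg=0x0B
After byte 6 (0xB9): reg=0x17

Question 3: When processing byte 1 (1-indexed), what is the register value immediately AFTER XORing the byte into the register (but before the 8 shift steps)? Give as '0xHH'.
Answer: 0x66

Derivation:
Register before byte 1: 0x00
Byte 1: 0x66
0x00 XOR 0x66 = 0x66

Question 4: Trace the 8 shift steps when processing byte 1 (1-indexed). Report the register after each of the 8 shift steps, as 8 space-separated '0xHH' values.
Answer: 0xCC 0x9F 0x39 0x72 0xE4 0xCF 0x99 0x35

Derivation:
Register before byte 1: 0x00
After XOR with byte 0x66: 0x66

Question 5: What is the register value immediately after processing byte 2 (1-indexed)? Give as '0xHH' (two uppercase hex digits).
After byte 1 (0x66): reg=0x35
After byte 2 (0x75): reg=0xC7

Answer: 0xC7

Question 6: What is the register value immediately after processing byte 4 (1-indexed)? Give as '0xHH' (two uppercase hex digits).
Answer: 0x0C

Derivation:
After byte 1 (0x66): reg=0x35
After byte 2 (0x75): reg=0xC7
After byte 3 (0x1E): reg=0x01
After byte 4 (0xB6): reg=0x0C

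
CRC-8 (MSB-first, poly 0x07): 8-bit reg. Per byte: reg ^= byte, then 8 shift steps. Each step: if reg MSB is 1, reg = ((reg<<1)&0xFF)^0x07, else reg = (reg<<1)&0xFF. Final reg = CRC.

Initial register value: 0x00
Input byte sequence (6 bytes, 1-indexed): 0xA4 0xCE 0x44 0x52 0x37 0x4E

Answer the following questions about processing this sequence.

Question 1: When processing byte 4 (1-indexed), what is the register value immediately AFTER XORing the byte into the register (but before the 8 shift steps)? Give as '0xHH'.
Answer: 0x51

Derivation:
Register before byte 4: 0x03
Byte 4: 0x52
0x03 XOR 0x52 = 0x51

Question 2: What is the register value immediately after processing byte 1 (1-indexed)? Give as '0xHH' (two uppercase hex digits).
Answer: 0x75

Derivation:
After byte 1 (0xA4): reg=0x75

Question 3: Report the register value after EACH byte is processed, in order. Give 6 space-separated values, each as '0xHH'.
0x75 0x28 0x03 0xB0 0x9C 0x30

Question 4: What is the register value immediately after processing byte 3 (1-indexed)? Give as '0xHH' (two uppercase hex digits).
Answer: 0x03

Derivation:
After byte 1 (0xA4): reg=0x75
After byte 2 (0xCE): reg=0x28
After byte 3 (0x44): reg=0x03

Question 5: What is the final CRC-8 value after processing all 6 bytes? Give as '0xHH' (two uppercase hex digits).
After byte 1 (0xA4): reg=0x75
After byte 2 (0xCE): reg=0x28
After byte 3 (0x44): reg=0x03
After byte 4 (0x52): reg=0xB0
After byte 5 (0x37): reg=0x9C
After byte 6 (0x4E): reg=0x30

Answer: 0x30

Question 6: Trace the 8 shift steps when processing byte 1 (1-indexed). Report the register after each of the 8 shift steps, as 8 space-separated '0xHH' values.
Answer: 0x4F 0x9E 0x3B 0x76 0xEC 0xDF 0xB9 0x75

Derivation:
Register before byte 1: 0x00
After XOR with byte 0xA4: 0xA4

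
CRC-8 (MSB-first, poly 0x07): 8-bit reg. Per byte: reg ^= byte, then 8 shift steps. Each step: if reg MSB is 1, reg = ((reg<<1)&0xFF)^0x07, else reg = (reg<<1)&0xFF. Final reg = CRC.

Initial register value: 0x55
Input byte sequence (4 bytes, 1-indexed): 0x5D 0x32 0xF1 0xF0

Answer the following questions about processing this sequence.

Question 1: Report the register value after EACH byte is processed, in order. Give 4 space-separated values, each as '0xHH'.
0x38 0x36 0x5B 0x58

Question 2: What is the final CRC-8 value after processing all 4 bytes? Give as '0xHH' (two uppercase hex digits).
Answer: 0x58

Derivation:
After byte 1 (0x5D): reg=0x38
After byte 2 (0x32): reg=0x36
After byte 3 (0xF1): reg=0x5B
After byte 4 (0xF0): reg=0x58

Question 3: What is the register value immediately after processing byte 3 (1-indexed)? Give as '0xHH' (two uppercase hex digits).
After byte 1 (0x5D): reg=0x38
After byte 2 (0x32): reg=0x36
After byte 3 (0xF1): reg=0x5B

Answer: 0x5B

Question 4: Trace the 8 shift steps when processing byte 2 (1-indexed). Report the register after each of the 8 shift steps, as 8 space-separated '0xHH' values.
After byte 1 (0x5D): reg=0x38
Register before byte 2: 0x38
After XOR with byte 0x32: 0x0A

Answer: 0x14 0x28 0x50 0xA0 0x47 0x8E 0x1B 0x36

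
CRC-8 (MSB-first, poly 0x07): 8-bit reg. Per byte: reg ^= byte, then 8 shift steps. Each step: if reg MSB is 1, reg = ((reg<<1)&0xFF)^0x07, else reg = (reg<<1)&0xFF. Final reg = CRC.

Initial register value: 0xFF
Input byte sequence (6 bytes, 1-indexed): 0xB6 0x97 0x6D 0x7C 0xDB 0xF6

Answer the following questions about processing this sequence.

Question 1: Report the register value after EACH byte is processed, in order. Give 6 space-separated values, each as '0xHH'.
0xF8 0x0A 0x32 0xED 0x82 0x4B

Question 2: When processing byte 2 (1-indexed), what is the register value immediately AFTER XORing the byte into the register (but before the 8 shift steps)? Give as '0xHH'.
Answer: 0x6F

Derivation:
Register before byte 2: 0xF8
Byte 2: 0x97
0xF8 XOR 0x97 = 0x6F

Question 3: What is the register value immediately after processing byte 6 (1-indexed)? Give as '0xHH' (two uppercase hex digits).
After byte 1 (0xB6): reg=0xF8
After byte 2 (0x97): reg=0x0A
After byte 3 (0x6D): reg=0x32
After byte 4 (0x7C): reg=0xED
After byte 5 (0xDB): reg=0x82
After byte 6 (0xF6): reg=0x4B

Answer: 0x4B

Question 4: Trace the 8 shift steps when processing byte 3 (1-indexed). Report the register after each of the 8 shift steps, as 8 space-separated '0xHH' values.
Answer: 0xCE 0x9B 0x31 0x62 0xC4 0x8F 0x19 0x32

Derivation:
After byte 1 (0xB6): reg=0xF8
After byte 2 (0x97): reg=0x0A
Register before byte 3: 0x0A
After XOR with byte 0x6D: 0x67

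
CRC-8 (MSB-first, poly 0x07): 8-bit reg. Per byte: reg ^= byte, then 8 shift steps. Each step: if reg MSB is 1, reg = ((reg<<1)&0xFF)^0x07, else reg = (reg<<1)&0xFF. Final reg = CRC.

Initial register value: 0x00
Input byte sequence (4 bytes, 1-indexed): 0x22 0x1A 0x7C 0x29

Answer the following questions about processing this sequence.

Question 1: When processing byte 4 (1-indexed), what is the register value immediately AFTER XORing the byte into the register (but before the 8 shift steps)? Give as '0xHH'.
Register before byte 4: 0x33
Byte 4: 0x29
0x33 XOR 0x29 = 0x1A

Answer: 0x1A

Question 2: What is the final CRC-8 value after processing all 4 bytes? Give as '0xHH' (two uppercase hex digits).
Answer: 0x46

Derivation:
After byte 1 (0x22): reg=0xEE
After byte 2 (0x1A): reg=0xC2
After byte 3 (0x7C): reg=0x33
After byte 4 (0x29): reg=0x46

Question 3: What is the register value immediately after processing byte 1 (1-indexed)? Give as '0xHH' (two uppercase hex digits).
After byte 1 (0x22): reg=0xEE

Answer: 0xEE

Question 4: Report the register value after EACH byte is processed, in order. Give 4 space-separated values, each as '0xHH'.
0xEE 0xC2 0x33 0x46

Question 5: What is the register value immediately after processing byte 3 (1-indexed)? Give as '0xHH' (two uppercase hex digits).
Answer: 0x33

Derivation:
After byte 1 (0x22): reg=0xEE
After byte 2 (0x1A): reg=0xC2
After byte 3 (0x7C): reg=0x33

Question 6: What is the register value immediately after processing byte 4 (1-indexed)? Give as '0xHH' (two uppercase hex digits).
Answer: 0x46

Derivation:
After byte 1 (0x22): reg=0xEE
After byte 2 (0x1A): reg=0xC2
After byte 3 (0x7C): reg=0x33
After byte 4 (0x29): reg=0x46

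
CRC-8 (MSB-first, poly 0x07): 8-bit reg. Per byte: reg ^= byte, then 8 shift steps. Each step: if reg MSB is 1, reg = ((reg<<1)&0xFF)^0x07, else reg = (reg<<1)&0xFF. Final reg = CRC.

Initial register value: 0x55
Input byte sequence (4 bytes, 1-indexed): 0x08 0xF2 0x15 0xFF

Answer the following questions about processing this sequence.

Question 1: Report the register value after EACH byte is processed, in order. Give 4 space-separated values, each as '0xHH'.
0x94 0x35 0xE0 0x5D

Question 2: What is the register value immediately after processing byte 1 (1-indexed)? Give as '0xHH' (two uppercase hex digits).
Answer: 0x94

Derivation:
After byte 1 (0x08): reg=0x94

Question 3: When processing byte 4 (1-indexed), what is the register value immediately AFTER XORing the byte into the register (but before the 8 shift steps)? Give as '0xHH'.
Register before byte 4: 0xE0
Byte 4: 0xFF
0xE0 XOR 0xFF = 0x1F

Answer: 0x1F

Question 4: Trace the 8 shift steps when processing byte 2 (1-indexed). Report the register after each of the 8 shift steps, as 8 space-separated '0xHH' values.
After byte 1 (0x08): reg=0x94
Register before byte 2: 0x94
After XOR with byte 0xF2: 0x66

Answer: 0xCC 0x9F 0x39 0x72 0xE4 0xCF 0x99 0x35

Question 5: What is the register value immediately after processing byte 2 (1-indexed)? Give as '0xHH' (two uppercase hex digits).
Answer: 0x35

Derivation:
After byte 1 (0x08): reg=0x94
After byte 2 (0xF2): reg=0x35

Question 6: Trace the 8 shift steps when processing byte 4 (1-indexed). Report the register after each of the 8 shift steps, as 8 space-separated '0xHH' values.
After byte 1 (0x08): reg=0x94
After byte 2 (0xF2): reg=0x35
After byte 3 (0x15): reg=0xE0
Register before byte 4: 0xE0
After XOR with byte 0xFF: 0x1F

Answer: 0x3E 0x7C 0xF8 0xF7 0xE9 0xD5 0xAD 0x5D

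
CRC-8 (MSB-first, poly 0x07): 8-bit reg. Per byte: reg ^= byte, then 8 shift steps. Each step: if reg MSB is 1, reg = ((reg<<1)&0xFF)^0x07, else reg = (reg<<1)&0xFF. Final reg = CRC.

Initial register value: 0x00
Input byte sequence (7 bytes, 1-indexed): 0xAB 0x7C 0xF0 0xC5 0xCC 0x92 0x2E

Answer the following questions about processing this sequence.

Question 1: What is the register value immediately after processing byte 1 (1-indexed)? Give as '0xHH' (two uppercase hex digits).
After byte 1 (0xAB): reg=0x58

Answer: 0x58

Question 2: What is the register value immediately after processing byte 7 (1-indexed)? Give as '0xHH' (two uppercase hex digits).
After byte 1 (0xAB): reg=0x58
After byte 2 (0x7C): reg=0xFC
After byte 3 (0xF0): reg=0x24
After byte 4 (0xC5): reg=0xA9
After byte 5 (0xCC): reg=0x3C
After byte 6 (0x92): reg=0x43
After byte 7 (0x2E): reg=0x04

Answer: 0x04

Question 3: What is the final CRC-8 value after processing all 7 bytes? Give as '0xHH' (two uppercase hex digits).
Answer: 0x04

Derivation:
After byte 1 (0xAB): reg=0x58
After byte 2 (0x7C): reg=0xFC
After byte 3 (0xF0): reg=0x24
After byte 4 (0xC5): reg=0xA9
After byte 5 (0xCC): reg=0x3C
After byte 6 (0x92): reg=0x43
After byte 7 (0x2E): reg=0x04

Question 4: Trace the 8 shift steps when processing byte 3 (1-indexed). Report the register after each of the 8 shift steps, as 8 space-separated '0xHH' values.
Answer: 0x18 0x30 0x60 0xC0 0x87 0x09 0x12 0x24

Derivation:
After byte 1 (0xAB): reg=0x58
After byte 2 (0x7C): reg=0xFC
Register before byte 3: 0xFC
After XOR with byte 0xF0: 0x0C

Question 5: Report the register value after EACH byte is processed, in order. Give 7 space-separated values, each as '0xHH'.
0x58 0xFC 0x24 0xA9 0x3C 0x43 0x04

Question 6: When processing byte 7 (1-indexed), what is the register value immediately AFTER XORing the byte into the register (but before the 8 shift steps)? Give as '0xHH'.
Register before byte 7: 0x43
Byte 7: 0x2E
0x43 XOR 0x2E = 0x6D

Answer: 0x6D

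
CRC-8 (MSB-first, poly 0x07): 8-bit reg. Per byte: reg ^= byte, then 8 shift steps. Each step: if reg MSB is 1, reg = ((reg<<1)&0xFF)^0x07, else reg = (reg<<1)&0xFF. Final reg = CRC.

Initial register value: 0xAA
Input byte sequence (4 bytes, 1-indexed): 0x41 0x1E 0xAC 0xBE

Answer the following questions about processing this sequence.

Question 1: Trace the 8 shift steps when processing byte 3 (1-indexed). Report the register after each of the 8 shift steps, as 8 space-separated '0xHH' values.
After byte 1 (0x41): reg=0x9F
After byte 2 (0x1E): reg=0x8E
Register before byte 3: 0x8E
After XOR with byte 0xAC: 0x22

Answer: 0x44 0x88 0x17 0x2E 0x5C 0xB8 0x77 0xEE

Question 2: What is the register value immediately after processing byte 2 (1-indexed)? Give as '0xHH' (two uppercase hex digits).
Answer: 0x8E

Derivation:
After byte 1 (0x41): reg=0x9F
After byte 2 (0x1E): reg=0x8E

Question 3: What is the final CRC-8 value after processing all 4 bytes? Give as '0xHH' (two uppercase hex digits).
After byte 1 (0x41): reg=0x9F
After byte 2 (0x1E): reg=0x8E
After byte 3 (0xAC): reg=0xEE
After byte 4 (0xBE): reg=0xB7

Answer: 0xB7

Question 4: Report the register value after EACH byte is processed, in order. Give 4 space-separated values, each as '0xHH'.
0x9F 0x8E 0xEE 0xB7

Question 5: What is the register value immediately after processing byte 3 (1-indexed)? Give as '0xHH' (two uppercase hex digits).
Answer: 0xEE

Derivation:
After byte 1 (0x41): reg=0x9F
After byte 2 (0x1E): reg=0x8E
After byte 3 (0xAC): reg=0xEE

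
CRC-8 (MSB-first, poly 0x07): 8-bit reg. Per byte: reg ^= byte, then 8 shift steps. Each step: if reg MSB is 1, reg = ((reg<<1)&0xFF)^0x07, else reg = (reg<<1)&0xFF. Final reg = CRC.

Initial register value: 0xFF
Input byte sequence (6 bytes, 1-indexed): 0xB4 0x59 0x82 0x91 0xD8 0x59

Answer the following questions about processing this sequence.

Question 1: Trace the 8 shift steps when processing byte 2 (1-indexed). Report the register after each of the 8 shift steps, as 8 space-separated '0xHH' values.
Answer: 0x59 0xB2 0x63 0xC6 0x8B 0x11 0x22 0x44

Derivation:
After byte 1 (0xB4): reg=0xF6
Register before byte 2: 0xF6
After XOR with byte 0x59: 0xAF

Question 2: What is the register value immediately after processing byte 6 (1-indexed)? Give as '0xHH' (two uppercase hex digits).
After byte 1 (0xB4): reg=0xF6
After byte 2 (0x59): reg=0x44
After byte 3 (0x82): reg=0x5C
After byte 4 (0x91): reg=0x6D
After byte 5 (0xD8): reg=0x02
After byte 6 (0x59): reg=0x86

Answer: 0x86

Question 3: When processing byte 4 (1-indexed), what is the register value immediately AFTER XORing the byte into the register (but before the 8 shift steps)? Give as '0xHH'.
Answer: 0xCD

Derivation:
Register before byte 4: 0x5C
Byte 4: 0x91
0x5C XOR 0x91 = 0xCD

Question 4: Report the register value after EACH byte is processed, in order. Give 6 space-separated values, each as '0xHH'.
0xF6 0x44 0x5C 0x6D 0x02 0x86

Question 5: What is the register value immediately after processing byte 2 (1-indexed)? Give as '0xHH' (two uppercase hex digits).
Answer: 0x44

Derivation:
After byte 1 (0xB4): reg=0xF6
After byte 2 (0x59): reg=0x44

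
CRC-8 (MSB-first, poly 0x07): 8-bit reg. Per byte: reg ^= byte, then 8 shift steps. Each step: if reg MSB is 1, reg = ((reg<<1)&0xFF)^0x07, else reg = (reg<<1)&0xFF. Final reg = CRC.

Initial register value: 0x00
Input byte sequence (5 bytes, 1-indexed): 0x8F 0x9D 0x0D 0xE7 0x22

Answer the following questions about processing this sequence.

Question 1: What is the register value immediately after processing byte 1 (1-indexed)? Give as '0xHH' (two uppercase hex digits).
Answer: 0xA4

Derivation:
After byte 1 (0x8F): reg=0xA4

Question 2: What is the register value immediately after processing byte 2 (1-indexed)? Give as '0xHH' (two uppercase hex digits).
Answer: 0xAF

Derivation:
After byte 1 (0x8F): reg=0xA4
After byte 2 (0x9D): reg=0xAF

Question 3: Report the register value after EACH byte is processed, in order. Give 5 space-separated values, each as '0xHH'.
0xA4 0xAF 0x67 0x89 0x58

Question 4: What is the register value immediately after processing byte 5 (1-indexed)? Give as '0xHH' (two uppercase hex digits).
After byte 1 (0x8F): reg=0xA4
After byte 2 (0x9D): reg=0xAF
After byte 3 (0x0D): reg=0x67
After byte 4 (0xE7): reg=0x89
After byte 5 (0x22): reg=0x58

Answer: 0x58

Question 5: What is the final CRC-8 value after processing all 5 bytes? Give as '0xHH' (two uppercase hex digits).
Answer: 0x58

Derivation:
After byte 1 (0x8F): reg=0xA4
After byte 2 (0x9D): reg=0xAF
After byte 3 (0x0D): reg=0x67
After byte 4 (0xE7): reg=0x89
After byte 5 (0x22): reg=0x58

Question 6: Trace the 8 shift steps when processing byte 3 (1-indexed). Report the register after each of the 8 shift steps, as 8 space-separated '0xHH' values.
Answer: 0x43 0x86 0x0B 0x16 0x2C 0x58 0xB0 0x67

Derivation:
After byte 1 (0x8F): reg=0xA4
After byte 2 (0x9D): reg=0xAF
Register before byte 3: 0xAF
After XOR with byte 0x0D: 0xA2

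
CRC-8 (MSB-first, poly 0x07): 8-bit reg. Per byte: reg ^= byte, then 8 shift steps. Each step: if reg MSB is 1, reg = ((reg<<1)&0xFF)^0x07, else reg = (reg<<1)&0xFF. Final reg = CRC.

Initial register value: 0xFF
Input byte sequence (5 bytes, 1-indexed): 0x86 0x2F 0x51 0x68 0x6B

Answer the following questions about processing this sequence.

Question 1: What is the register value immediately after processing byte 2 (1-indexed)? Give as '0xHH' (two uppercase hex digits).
Answer: 0xD2

Derivation:
After byte 1 (0x86): reg=0x68
After byte 2 (0x2F): reg=0xD2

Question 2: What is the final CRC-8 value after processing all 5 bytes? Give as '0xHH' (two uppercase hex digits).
After byte 1 (0x86): reg=0x68
After byte 2 (0x2F): reg=0xD2
After byte 3 (0x51): reg=0x80
After byte 4 (0x68): reg=0x96
After byte 5 (0x6B): reg=0xFD

Answer: 0xFD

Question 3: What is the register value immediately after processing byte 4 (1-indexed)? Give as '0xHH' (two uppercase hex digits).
Answer: 0x96

Derivation:
After byte 1 (0x86): reg=0x68
After byte 2 (0x2F): reg=0xD2
After byte 3 (0x51): reg=0x80
After byte 4 (0x68): reg=0x96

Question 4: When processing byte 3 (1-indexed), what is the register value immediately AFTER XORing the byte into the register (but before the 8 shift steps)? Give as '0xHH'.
Answer: 0x83

Derivation:
Register before byte 3: 0xD2
Byte 3: 0x51
0xD2 XOR 0x51 = 0x83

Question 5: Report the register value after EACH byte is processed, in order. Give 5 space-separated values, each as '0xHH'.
0x68 0xD2 0x80 0x96 0xFD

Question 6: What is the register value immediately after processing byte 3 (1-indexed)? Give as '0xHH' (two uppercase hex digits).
After byte 1 (0x86): reg=0x68
After byte 2 (0x2F): reg=0xD2
After byte 3 (0x51): reg=0x80

Answer: 0x80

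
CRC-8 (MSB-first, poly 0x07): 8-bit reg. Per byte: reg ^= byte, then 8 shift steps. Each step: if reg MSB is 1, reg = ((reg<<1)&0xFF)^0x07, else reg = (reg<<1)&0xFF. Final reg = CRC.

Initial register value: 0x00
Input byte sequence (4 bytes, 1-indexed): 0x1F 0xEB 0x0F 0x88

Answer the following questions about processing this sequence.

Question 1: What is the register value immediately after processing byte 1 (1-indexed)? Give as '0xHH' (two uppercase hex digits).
Answer: 0x5D

Derivation:
After byte 1 (0x1F): reg=0x5D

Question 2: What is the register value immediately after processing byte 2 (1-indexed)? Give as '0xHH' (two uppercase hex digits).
Answer: 0x0B

Derivation:
After byte 1 (0x1F): reg=0x5D
After byte 2 (0xEB): reg=0x0B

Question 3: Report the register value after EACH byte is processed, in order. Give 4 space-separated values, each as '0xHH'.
0x5D 0x0B 0x1C 0xE5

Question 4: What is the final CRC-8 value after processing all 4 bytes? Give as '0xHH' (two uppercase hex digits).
After byte 1 (0x1F): reg=0x5D
After byte 2 (0xEB): reg=0x0B
After byte 3 (0x0F): reg=0x1C
After byte 4 (0x88): reg=0xE5

Answer: 0xE5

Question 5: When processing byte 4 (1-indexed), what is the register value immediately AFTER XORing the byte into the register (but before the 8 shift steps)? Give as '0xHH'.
Answer: 0x94

Derivation:
Register before byte 4: 0x1C
Byte 4: 0x88
0x1C XOR 0x88 = 0x94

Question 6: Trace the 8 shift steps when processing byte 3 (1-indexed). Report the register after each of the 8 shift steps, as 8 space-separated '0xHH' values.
Answer: 0x08 0x10 0x20 0x40 0x80 0x07 0x0E 0x1C

Derivation:
After byte 1 (0x1F): reg=0x5D
After byte 2 (0xEB): reg=0x0B
Register before byte 3: 0x0B
After XOR with byte 0x0F: 0x04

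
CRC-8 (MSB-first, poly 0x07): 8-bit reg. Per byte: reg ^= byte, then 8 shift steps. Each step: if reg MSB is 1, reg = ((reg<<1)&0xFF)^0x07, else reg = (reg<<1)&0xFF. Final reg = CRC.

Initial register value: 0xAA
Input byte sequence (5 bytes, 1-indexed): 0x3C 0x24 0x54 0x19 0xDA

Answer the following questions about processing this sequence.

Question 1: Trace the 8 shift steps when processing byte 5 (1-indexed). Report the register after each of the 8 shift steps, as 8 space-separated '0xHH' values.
After byte 1 (0x3C): reg=0xEB
After byte 2 (0x24): reg=0x63
After byte 3 (0x54): reg=0x85
After byte 4 (0x19): reg=0xDD
Register before byte 5: 0xDD
After XOR with byte 0xDA: 0x07

Answer: 0x0E 0x1C 0x38 0x70 0xE0 0xC7 0x89 0x15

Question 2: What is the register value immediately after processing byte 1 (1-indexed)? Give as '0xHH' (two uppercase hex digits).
After byte 1 (0x3C): reg=0xEB

Answer: 0xEB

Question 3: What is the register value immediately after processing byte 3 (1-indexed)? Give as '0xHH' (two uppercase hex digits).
Answer: 0x85

Derivation:
After byte 1 (0x3C): reg=0xEB
After byte 2 (0x24): reg=0x63
After byte 3 (0x54): reg=0x85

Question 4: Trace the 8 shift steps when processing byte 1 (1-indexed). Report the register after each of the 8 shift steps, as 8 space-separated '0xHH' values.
Answer: 0x2B 0x56 0xAC 0x5F 0xBE 0x7B 0xF6 0xEB

Derivation:
Register before byte 1: 0xAA
After XOR with byte 0x3C: 0x96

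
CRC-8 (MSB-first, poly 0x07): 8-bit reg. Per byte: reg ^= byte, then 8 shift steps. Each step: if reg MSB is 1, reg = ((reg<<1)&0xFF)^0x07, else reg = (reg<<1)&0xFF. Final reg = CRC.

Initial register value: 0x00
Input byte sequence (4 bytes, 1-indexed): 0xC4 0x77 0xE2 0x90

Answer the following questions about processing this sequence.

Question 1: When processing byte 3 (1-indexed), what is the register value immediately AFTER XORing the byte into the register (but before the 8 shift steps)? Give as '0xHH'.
Register before byte 3: 0xFB
Byte 3: 0xE2
0xFB XOR 0xE2 = 0x19

Answer: 0x19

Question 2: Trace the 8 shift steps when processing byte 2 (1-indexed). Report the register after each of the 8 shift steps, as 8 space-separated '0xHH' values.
Answer: 0x4A 0x94 0x2F 0x5E 0xBC 0x7F 0xFE 0xFB

Derivation:
After byte 1 (0xC4): reg=0x52
Register before byte 2: 0x52
After XOR with byte 0x77: 0x25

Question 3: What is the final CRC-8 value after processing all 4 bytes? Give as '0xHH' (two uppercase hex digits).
After byte 1 (0xC4): reg=0x52
After byte 2 (0x77): reg=0xFB
After byte 3 (0xE2): reg=0x4F
After byte 4 (0x90): reg=0x13

Answer: 0x13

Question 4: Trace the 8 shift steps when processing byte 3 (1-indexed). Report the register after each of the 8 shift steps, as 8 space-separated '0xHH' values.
After byte 1 (0xC4): reg=0x52
After byte 2 (0x77): reg=0xFB
Register before byte 3: 0xFB
After XOR with byte 0xE2: 0x19

Answer: 0x32 0x64 0xC8 0x97 0x29 0x52 0xA4 0x4F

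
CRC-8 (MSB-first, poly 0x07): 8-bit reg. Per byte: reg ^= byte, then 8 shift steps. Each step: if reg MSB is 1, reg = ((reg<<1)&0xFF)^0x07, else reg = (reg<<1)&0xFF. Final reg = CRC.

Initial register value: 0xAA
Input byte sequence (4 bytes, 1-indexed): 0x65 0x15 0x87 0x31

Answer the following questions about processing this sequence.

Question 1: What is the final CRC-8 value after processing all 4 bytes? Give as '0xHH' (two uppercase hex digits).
After byte 1 (0x65): reg=0x63
After byte 2 (0x15): reg=0x45
After byte 3 (0x87): reg=0x40
After byte 4 (0x31): reg=0x50

Answer: 0x50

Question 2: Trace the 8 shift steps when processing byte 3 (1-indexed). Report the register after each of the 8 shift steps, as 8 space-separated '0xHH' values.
Answer: 0x83 0x01 0x02 0x04 0x08 0x10 0x20 0x40

Derivation:
After byte 1 (0x65): reg=0x63
After byte 2 (0x15): reg=0x45
Register before byte 3: 0x45
After XOR with byte 0x87: 0xC2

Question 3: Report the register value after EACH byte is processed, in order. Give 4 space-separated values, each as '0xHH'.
0x63 0x45 0x40 0x50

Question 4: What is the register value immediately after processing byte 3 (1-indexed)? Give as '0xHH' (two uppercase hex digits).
After byte 1 (0x65): reg=0x63
After byte 2 (0x15): reg=0x45
After byte 3 (0x87): reg=0x40

Answer: 0x40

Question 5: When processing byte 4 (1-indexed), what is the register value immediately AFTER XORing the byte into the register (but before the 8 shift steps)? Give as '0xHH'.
Register before byte 4: 0x40
Byte 4: 0x31
0x40 XOR 0x31 = 0x71

Answer: 0x71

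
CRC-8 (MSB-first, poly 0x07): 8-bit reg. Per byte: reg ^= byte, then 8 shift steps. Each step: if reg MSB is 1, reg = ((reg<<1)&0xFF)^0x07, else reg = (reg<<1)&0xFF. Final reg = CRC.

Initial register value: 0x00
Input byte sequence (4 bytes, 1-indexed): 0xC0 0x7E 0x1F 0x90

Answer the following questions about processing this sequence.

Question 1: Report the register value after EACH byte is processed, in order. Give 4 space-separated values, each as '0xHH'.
0x4E 0x90 0xA4 0x8C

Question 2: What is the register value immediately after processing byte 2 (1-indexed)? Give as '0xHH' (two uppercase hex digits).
Answer: 0x90

Derivation:
After byte 1 (0xC0): reg=0x4E
After byte 2 (0x7E): reg=0x90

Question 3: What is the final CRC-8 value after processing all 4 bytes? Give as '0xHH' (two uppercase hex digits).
After byte 1 (0xC0): reg=0x4E
After byte 2 (0x7E): reg=0x90
After byte 3 (0x1F): reg=0xA4
After byte 4 (0x90): reg=0x8C

Answer: 0x8C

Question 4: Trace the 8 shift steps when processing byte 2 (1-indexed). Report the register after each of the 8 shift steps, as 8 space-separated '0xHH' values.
Answer: 0x60 0xC0 0x87 0x09 0x12 0x24 0x48 0x90

Derivation:
After byte 1 (0xC0): reg=0x4E
Register before byte 2: 0x4E
After XOR with byte 0x7E: 0x30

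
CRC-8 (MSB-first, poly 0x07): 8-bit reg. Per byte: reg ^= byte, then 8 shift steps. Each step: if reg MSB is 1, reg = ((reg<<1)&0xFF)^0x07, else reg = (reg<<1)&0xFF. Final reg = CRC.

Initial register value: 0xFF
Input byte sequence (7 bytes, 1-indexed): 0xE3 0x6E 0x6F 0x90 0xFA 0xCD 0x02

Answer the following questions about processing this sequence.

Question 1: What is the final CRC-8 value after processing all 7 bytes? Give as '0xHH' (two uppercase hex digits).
Answer: 0x93

Derivation:
After byte 1 (0xE3): reg=0x54
After byte 2 (0x6E): reg=0xA6
After byte 3 (0x6F): reg=0x71
After byte 4 (0x90): reg=0xA9
After byte 5 (0xFA): reg=0xBE
After byte 6 (0xCD): reg=0x5E
After byte 7 (0x02): reg=0x93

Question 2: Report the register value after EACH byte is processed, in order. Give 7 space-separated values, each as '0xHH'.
0x54 0xA6 0x71 0xA9 0xBE 0x5E 0x93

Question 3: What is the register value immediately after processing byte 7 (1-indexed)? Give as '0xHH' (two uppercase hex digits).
Answer: 0x93

Derivation:
After byte 1 (0xE3): reg=0x54
After byte 2 (0x6E): reg=0xA6
After byte 3 (0x6F): reg=0x71
After byte 4 (0x90): reg=0xA9
After byte 5 (0xFA): reg=0xBE
After byte 6 (0xCD): reg=0x5E
After byte 7 (0x02): reg=0x93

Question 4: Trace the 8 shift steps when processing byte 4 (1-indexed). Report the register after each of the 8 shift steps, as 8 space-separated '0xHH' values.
After byte 1 (0xE3): reg=0x54
After byte 2 (0x6E): reg=0xA6
After byte 3 (0x6F): reg=0x71
Register before byte 4: 0x71
After XOR with byte 0x90: 0xE1

Answer: 0xC5 0x8D 0x1D 0x3A 0x74 0xE8 0xD7 0xA9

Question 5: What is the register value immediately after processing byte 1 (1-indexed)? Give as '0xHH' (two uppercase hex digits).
After byte 1 (0xE3): reg=0x54

Answer: 0x54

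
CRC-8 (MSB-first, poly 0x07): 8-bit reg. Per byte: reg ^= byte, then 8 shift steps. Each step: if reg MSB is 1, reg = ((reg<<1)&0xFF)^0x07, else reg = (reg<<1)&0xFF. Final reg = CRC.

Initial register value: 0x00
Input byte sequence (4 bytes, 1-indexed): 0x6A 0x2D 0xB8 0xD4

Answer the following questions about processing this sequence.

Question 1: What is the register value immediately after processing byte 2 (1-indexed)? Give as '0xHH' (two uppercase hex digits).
Answer: 0xB4

Derivation:
After byte 1 (0x6A): reg=0x11
After byte 2 (0x2D): reg=0xB4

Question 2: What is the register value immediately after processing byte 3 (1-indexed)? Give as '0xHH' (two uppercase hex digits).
Answer: 0x24

Derivation:
After byte 1 (0x6A): reg=0x11
After byte 2 (0x2D): reg=0xB4
After byte 3 (0xB8): reg=0x24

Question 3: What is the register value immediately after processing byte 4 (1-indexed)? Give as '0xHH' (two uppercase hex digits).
Answer: 0xDE

Derivation:
After byte 1 (0x6A): reg=0x11
After byte 2 (0x2D): reg=0xB4
After byte 3 (0xB8): reg=0x24
After byte 4 (0xD4): reg=0xDE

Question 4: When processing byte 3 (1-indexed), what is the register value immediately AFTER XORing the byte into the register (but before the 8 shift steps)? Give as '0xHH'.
Register before byte 3: 0xB4
Byte 3: 0xB8
0xB4 XOR 0xB8 = 0x0C

Answer: 0x0C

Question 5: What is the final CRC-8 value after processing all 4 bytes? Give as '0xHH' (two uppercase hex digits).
Answer: 0xDE

Derivation:
After byte 1 (0x6A): reg=0x11
After byte 2 (0x2D): reg=0xB4
After byte 3 (0xB8): reg=0x24
After byte 4 (0xD4): reg=0xDE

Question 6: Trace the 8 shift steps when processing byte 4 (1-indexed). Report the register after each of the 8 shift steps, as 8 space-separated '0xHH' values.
Answer: 0xE7 0xC9 0x95 0x2D 0x5A 0xB4 0x6F 0xDE

Derivation:
After byte 1 (0x6A): reg=0x11
After byte 2 (0x2D): reg=0xB4
After byte 3 (0xB8): reg=0x24
Register before byte 4: 0x24
After XOR with byte 0xD4: 0xF0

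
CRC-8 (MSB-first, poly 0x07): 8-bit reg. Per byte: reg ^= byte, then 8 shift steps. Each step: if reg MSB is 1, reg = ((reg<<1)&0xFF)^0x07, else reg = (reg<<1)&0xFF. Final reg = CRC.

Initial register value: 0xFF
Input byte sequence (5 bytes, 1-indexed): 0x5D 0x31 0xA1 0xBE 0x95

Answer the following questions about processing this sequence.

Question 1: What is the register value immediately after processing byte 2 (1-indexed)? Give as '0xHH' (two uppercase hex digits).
Answer: 0xA5

Derivation:
After byte 1 (0x5D): reg=0x67
After byte 2 (0x31): reg=0xA5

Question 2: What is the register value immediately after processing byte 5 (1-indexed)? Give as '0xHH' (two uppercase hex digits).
Answer: 0xD0

Derivation:
After byte 1 (0x5D): reg=0x67
After byte 2 (0x31): reg=0xA5
After byte 3 (0xA1): reg=0x1C
After byte 4 (0xBE): reg=0x67
After byte 5 (0x95): reg=0xD0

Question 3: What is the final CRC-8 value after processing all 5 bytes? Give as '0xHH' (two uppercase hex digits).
After byte 1 (0x5D): reg=0x67
After byte 2 (0x31): reg=0xA5
After byte 3 (0xA1): reg=0x1C
After byte 4 (0xBE): reg=0x67
After byte 5 (0x95): reg=0xD0

Answer: 0xD0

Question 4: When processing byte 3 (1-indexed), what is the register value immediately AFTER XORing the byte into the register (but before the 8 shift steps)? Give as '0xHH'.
Register before byte 3: 0xA5
Byte 3: 0xA1
0xA5 XOR 0xA1 = 0x04

Answer: 0x04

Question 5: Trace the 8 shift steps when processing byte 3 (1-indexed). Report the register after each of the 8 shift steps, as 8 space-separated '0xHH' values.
After byte 1 (0x5D): reg=0x67
After byte 2 (0x31): reg=0xA5
Register before byte 3: 0xA5
After XOR with byte 0xA1: 0x04

Answer: 0x08 0x10 0x20 0x40 0x80 0x07 0x0E 0x1C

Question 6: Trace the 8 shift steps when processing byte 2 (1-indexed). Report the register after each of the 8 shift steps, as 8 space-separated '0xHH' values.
Answer: 0xAC 0x5F 0xBE 0x7B 0xF6 0xEB 0xD1 0xA5

Derivation:
After byte 1 (0x5D): reg=0x67
Register before byte 2: 0x67
After XOR with byte 0x31: 0x56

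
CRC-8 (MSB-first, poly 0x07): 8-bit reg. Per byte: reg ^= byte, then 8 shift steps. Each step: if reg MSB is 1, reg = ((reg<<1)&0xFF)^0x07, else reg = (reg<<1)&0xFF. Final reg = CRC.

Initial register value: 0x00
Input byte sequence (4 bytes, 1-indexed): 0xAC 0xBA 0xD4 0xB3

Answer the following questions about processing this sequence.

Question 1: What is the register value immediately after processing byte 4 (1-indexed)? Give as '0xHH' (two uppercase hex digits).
After byte 1 (0xAC): reg=0x4D
After byte 2 (0xBA): reg=0xCB
After byte 3 (0xD4): reg=0x5D
After byte 4 (0xB3): reg=0x84

Answer: 0x84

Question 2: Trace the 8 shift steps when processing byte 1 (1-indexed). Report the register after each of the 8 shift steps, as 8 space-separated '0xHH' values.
Register before byte 1: 0x00
After XOR with byte 0xAC: 0xAC

Answer: 0x5F 0xBE 0x7B 0xF6 0xEB 0xD1 0xA5 0x4D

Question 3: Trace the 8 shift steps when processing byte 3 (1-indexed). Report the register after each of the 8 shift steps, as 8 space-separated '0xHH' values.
Answer: 0x3E 0x7C 0xF8 0xF7 0xE9 0xD5 0xAD 0x5D

Derivation:
After byte 1 (0xAC): reg=0x4D
After byte 2 (0xBA): reg=0xCB
Register before byte 3: 0xCB
After XOR with byte 0xD4: 0x1F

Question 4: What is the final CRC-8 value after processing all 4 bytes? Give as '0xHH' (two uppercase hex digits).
Answer: 0x84

Derivation:
After byte 1 (0xAC): reg=0x4D
After byte 2 (0xBA): reg=0xCB
After byte 3 (0xD4): reg=0x5D
After byte 4 (0xB3): reg=0x84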